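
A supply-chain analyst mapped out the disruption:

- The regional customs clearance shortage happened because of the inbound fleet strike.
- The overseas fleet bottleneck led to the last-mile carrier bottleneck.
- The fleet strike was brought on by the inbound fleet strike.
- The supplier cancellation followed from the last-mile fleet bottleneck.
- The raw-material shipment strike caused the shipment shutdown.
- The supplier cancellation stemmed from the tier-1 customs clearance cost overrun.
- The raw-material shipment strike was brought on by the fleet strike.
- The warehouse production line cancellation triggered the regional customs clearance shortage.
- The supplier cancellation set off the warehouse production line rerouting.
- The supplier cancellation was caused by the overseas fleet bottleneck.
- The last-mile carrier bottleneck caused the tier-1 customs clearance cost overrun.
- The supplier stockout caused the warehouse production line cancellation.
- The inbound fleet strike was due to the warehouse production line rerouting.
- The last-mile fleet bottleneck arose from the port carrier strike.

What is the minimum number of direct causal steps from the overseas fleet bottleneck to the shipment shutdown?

6

Shortest chain: the overseas fleet bottleneck → the supplier cancellation → the warehouse production line rerouting → the inbound fleet strike → the fleet strike → the raw-material shipment strike → the shipment shutdown.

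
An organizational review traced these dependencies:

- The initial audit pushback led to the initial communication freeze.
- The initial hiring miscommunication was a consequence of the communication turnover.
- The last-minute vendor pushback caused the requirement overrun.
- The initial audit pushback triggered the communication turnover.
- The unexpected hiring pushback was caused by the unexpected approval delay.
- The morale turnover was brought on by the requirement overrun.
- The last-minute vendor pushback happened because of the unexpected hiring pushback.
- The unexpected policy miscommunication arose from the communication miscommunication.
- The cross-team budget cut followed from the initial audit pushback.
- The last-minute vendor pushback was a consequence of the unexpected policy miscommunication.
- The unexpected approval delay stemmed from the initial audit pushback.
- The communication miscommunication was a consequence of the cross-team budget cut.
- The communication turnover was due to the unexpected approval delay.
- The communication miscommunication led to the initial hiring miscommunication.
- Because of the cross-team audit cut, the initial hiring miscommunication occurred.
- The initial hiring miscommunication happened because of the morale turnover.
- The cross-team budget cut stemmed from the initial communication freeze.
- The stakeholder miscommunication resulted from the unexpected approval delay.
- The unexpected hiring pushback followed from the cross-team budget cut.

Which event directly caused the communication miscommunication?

Upstream contributors include the initial audit pushback, the initial communication freeze, but only the cross-team budget cut feeds directly into the communication miscommunication.

the cross-team budget cut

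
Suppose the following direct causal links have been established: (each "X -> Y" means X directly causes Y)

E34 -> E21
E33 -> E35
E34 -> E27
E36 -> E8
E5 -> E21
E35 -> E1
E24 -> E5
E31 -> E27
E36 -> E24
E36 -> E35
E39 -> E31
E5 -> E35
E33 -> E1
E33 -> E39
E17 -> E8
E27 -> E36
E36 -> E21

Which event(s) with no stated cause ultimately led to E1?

Tracing upstream from E1: E1 ← E35 ← E36 ← E27 ← E34.
A separate upstream branch: E1 ← E33.
Each of those chain origins has no stated cause.

E33, E34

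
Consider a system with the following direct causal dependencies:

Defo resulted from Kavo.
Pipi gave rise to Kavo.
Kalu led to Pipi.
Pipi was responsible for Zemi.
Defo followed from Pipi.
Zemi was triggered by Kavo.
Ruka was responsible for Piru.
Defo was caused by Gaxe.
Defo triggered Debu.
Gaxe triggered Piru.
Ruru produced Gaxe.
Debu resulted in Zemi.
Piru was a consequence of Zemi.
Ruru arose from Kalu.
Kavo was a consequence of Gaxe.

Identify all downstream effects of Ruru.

Debu, Defo, Gaxe, Kavo, Piru, Zemi

Direct effects: Gaxe.
2 steps out: Kavo, Defo, Piru.
3 steps out: Debu, Zemi.
Not reachable from it: Kalu, Pipi, Ruka.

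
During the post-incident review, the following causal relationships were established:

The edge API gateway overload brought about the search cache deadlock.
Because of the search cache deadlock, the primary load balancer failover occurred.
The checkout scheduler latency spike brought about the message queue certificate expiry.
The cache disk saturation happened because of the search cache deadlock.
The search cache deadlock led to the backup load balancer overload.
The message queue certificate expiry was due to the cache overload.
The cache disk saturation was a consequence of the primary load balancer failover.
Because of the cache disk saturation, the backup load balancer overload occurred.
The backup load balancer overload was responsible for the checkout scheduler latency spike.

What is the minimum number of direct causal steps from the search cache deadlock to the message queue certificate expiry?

Shortest chain: the search cache deadlock → the backup load balancer overload → the checkout scheduler latency spike → the message queue certificate expiry.

3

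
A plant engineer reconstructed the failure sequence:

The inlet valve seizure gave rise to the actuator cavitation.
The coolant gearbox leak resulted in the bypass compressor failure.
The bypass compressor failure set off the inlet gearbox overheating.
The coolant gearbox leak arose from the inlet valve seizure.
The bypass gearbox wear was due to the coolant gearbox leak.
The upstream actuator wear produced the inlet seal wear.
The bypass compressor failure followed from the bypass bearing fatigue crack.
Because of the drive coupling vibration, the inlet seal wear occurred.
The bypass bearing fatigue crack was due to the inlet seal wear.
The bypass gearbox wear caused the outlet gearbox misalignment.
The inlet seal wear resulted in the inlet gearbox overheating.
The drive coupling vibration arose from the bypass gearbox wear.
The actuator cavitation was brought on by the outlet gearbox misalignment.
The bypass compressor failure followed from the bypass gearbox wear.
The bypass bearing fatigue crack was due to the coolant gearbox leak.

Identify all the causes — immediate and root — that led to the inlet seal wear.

the bypass gearbox wear, the coolant gearbox leak, the drive coupling vibration, the inlet valve seizure, the upstream actuator wear

Immediate causes of the inlet seal wear: the drive coupling vibration, the upstream actuator wear.
Further upstream: the inlet valve seizure, the coolant gearbox leak, the bypass gearbox wear.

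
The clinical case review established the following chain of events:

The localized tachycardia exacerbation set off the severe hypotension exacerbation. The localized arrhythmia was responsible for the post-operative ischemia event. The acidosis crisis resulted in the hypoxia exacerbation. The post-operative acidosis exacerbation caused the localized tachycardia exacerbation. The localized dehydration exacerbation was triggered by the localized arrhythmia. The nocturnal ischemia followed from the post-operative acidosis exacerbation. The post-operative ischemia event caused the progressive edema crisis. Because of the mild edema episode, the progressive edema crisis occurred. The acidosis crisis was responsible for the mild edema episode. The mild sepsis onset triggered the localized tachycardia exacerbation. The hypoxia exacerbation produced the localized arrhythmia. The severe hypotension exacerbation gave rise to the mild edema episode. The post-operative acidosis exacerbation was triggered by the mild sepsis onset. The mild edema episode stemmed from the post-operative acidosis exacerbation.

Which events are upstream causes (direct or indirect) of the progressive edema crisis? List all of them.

Immediate causes of the progressive edema crisis: the mild edema episode, the post-operative ischemia event.
Further upstream: the mild sepsis onset, the acidosis crisis, the hypoxia exacerbation, the post-operative acidosis exacerbation, the localized tachycardia exacerbation, the localized arrhythmia, the severe hypotension exacerbation.

the acidosis crisis, the hypoxia exacerbation, the localized arrhythmia, the localized tachycardia exacerbation, the mild edema episode, the mild sepsis onset, the post-operative acidosis exacerbation, the post-operative ischemia event, the severe hypotension exacerbation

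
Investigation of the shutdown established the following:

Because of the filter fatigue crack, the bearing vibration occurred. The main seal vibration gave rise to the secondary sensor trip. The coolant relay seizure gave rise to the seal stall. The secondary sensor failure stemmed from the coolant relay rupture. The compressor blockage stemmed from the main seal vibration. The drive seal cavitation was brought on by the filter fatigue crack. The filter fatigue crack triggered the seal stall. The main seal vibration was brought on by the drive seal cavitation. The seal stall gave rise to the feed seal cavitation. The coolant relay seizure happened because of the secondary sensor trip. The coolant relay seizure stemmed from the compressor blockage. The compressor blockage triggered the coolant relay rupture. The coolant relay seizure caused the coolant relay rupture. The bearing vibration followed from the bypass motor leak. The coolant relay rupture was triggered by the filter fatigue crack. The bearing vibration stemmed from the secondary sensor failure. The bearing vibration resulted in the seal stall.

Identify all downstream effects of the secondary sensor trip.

Direct effects: the coolant relay seizure.
2 steps out: the coolant relay rupture, the seal stall.
3 steps out: the secondary sensor failure, the feed seal cavitation.
4 steps out: the bearing vibration.
Not reachable from it: the filter fatigue crack, the drive seal cavitation, the main seal vibration, the compressor blockage, the bypass motor leak.

the bearing vibration, the coolant relay rupture, the coolant relay seizure, the feed seal cavitation, the seal stall, the secondary sensor failure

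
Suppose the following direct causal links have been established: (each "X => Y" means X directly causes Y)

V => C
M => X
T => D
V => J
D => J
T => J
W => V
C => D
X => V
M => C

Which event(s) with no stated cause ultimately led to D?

M, T, W

Tracing upstream from D: D ← C ← V ← W.
A separate upstream branch: D ← C ← M.
A separate upstream branch: D ← T.
Each of those chain origins has no stated cause.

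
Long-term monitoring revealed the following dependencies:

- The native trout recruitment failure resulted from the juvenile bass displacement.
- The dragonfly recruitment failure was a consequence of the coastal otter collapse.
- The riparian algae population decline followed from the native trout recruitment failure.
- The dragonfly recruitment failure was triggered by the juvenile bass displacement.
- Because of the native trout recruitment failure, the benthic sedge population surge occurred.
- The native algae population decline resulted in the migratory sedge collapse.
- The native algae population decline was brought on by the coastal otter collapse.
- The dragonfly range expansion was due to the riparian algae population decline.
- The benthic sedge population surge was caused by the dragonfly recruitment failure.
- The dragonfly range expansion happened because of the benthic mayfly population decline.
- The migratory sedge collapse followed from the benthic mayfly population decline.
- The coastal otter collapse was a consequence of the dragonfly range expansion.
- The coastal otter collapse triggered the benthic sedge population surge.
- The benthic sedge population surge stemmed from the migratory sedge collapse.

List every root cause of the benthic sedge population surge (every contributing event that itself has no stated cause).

Tracing upstream from the benthic sedge population surge: the benthic sedge population surge ← the migratory sedge collapse ← the benthic mayfly population decline.
A separate upstream branch: the benthic sedge population surge ← the native trout recruitment failure ← the juvenile bass displacement.
Each of those chain origins has no stated cause.

the benthic mayfly population decline, the juvenile bass displacement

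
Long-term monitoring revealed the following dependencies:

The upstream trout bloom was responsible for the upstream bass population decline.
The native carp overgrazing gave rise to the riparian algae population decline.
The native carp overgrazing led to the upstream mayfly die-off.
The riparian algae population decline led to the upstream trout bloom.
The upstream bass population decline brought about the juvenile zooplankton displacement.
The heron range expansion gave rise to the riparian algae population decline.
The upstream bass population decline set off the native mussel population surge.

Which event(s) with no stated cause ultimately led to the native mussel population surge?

the heron range expansion, the native carp overgrazing

Tracing upstream from the native mussel population surge: the native mussel population surge ← the upstream bass population decline ← the upstream trout bloom ← the riparian algae population decline ← the native carp overgrazing.
A separate upstream branch: the native mussel population surge ← the upstream bass population decline ← the upstream trout bloom ← the riparian algae population decline ← the heron range expansion.
Each of those chain origins has no stated cause.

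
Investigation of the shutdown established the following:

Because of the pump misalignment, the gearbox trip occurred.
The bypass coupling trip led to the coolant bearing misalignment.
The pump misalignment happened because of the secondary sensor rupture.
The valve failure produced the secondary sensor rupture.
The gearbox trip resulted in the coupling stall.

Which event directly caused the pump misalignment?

Upstream contributors include the valve failure, but only the secondary sensor rupture feeds directly into the pump misalignment.

the secondary sensor rupture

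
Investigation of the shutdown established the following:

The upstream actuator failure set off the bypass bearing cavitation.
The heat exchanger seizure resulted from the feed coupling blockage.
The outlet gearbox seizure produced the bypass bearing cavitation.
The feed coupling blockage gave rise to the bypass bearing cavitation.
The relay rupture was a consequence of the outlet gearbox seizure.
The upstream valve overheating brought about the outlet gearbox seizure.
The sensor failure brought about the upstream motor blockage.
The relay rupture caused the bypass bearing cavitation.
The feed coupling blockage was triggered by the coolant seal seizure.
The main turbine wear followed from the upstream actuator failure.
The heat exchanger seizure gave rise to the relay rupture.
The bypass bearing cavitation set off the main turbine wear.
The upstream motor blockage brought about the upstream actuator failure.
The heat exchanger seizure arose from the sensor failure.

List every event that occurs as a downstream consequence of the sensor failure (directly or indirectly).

the bypass bearing cavitation, the heat exchanger seizure, the main turbine wear, the relay rupture, the upstream actuator failure, the upstream motor blockage

Direct effects: the heat exchanger seizure, the upstream motor blockage.
2 steps out: the relay rupture, the upstream actuator failure.
3 steps out: the bypass bearing cavitation, the main turbine wear.
Not reachable from it: the coolant seal seizure, the feed coupling blockage, the upstream valve overheating, the outlet gearbox seizure.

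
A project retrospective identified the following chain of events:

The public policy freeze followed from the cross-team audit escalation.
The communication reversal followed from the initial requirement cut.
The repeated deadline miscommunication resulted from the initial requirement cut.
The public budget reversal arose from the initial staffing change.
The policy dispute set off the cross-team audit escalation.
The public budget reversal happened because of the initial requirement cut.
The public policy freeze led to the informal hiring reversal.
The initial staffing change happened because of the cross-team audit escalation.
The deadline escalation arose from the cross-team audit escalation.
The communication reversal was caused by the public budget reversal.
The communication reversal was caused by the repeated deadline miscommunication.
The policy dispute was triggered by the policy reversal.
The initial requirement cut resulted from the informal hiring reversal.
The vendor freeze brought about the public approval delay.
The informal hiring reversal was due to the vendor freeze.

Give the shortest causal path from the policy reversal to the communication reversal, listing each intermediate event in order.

the policy reversal → the policy dispute → the cross-team audit escalation → the initial staffing change → the public budget reversal → the communication reversal

the policy reversal → the policy dispute
the policy dispute → the cross-team audit escalation
the cross-team audit escalation → the initial staffing change
the initial staffing change → the public budget reversal
the public budget reversal → the communication reversal
Length: 5 steps.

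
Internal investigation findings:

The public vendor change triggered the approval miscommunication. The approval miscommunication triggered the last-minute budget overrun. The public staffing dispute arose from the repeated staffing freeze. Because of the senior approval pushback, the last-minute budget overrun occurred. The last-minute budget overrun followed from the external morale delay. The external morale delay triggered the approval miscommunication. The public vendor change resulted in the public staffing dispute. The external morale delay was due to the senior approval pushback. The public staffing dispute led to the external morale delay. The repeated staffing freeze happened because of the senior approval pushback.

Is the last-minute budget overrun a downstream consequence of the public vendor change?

Yes

There is a causal chain: the public vendor change → the approval miscommunication → the last-minute budget overrun.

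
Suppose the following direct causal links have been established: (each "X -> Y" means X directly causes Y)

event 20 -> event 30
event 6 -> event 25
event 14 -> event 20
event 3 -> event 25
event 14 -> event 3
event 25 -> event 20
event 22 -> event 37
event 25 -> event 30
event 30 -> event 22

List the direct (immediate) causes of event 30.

event 20, event 25

Upstream contributors include event 14, event 3, event 6, but only event 20, event 25 feed directly into event 30.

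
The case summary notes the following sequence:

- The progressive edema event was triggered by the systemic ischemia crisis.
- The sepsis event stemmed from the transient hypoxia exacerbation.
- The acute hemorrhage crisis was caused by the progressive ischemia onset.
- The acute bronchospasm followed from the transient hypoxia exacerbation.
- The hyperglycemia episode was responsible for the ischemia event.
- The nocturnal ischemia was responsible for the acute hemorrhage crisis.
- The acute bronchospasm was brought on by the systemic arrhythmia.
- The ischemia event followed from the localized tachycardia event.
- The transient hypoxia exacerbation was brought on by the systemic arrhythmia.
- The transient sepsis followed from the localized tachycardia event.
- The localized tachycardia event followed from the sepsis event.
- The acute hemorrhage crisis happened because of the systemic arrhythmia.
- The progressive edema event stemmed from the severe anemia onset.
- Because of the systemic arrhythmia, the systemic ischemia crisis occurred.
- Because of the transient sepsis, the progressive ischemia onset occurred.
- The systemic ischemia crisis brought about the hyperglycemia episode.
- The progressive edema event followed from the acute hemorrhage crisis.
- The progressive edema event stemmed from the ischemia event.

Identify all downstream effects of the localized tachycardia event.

the acute hemorrhage crisis, the ischemia event, the progressive edema event, the progressive ischemia onset, the transient sepsis

Direct effects: the transient sepsis, the ischemia event.
2 steps out: the progressive ischemia onset, the progressive edema event.
3 steps out: the acute hemorrhage crisis.
Not reachable from it: the nocturnal ischemia, the systemic arrhythmia, the transient hypoxia exacerbation, the acute bronchospasm, the sepsis event, the systemic ischemia crisis, the hyperglycemia episode, the severe anemia onset.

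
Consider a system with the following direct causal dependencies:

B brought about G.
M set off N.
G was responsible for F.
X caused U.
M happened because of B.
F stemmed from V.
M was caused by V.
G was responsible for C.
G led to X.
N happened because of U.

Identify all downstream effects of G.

Direct effects: F, X, C.
2 steps out: U.
3 steps out: N.
Not reachable from it: V, B, M.

C, F, N, U, X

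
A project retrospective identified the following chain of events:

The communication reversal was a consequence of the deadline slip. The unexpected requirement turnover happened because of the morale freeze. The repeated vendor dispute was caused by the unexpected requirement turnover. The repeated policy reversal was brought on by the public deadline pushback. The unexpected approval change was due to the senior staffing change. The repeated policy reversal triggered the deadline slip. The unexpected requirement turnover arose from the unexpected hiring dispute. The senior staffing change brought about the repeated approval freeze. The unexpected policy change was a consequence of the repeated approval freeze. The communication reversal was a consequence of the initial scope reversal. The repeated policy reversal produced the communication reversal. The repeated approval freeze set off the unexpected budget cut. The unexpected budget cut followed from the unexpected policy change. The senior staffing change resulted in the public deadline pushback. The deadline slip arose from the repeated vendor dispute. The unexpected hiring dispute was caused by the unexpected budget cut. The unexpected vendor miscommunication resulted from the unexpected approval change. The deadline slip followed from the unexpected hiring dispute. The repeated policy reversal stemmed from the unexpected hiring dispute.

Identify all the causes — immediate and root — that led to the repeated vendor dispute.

Immediate cause of the repeated vendor dispute: the unexpected requirement turnover.
Further upstream: the senior staffing change, the repeated approval freeze, the unexpected policy change, the unexpected budget cut, the unexpected hiring dispute, the morale freeze.

the morale freeze, the repeated approval freeze, the senior staffing change, the unexpected budget cut, the unexpected hiring dispute, the unexpected policy change, the unexpected requirement turnover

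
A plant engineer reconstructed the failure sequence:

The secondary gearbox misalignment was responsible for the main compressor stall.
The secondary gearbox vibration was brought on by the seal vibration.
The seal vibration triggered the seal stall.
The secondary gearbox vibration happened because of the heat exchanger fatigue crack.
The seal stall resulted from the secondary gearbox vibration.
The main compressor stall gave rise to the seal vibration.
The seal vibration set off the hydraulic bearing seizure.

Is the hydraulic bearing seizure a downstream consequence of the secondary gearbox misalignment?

Yes

There is a causal chain: the secondary gearbox misalignment → the main compressor stall → the seal vibration → the hydraulic bearing seizure.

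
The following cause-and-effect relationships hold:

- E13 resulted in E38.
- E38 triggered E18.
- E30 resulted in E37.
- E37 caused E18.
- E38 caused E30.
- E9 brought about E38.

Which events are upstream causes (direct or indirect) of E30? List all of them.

Immediate cause of E30: E38.
Further upstream: E13, E9.

E13, E38, E9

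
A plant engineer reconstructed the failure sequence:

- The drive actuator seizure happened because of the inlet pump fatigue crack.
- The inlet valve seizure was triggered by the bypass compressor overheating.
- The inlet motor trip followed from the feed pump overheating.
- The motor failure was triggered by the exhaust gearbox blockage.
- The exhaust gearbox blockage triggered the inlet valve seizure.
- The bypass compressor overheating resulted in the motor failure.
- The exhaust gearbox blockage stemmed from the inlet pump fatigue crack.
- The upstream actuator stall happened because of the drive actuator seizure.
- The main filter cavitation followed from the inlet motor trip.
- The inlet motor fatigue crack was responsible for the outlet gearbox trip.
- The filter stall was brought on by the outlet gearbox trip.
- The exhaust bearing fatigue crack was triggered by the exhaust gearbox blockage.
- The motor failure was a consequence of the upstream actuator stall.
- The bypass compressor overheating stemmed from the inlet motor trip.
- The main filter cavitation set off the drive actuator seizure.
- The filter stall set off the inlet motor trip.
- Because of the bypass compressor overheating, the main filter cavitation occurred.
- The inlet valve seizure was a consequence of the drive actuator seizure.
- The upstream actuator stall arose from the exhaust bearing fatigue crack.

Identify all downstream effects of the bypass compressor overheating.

Direct effects: the main filter cavitation, the inlet valve seizure, the motor failure.
2 steps out: the drive actuator seizure.
3 steps out: the upstream actuator stall.
Not reachable from it: the inlet motor fatigue crack, the outlet gearbox trip, the inlet pump fatigue crack, the exhaust gearbox blockage, the feed pump overheating, the filter stall, the exhaust bearing fatigue crack, the inlet motor trip.

the drive actuator seizure, the inlet valve seizure, the main filter cavitation, the motor failure, the upstream actuator stall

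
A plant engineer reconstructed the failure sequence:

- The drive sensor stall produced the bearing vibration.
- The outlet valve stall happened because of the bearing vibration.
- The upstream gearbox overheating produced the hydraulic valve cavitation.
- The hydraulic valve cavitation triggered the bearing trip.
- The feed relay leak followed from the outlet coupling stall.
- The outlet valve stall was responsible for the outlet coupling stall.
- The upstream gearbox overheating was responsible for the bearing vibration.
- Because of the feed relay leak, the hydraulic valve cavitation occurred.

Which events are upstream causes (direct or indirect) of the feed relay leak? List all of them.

the bearing vibration, the drive sensor stall, the outlet coupling stall, the outlet valve stall, the upstream gearbox overheating

Immediate cause of the feed relay leak: the outlet coupling stall.
Further upstream: the upstream gearbox overheating, the bearing vibration, the outlet valve stall, the drive sensor stall.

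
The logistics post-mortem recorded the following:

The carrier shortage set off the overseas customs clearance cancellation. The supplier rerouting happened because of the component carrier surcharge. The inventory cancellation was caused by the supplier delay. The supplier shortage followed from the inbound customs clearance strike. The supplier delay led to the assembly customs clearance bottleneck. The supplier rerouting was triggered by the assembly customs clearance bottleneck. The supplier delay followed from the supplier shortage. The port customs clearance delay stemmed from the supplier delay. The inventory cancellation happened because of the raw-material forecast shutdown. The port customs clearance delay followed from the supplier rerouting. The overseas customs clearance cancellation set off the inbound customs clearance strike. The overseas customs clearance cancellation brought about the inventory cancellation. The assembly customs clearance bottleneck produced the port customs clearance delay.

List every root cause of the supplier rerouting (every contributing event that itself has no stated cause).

the carrier shortage, the component carrier surcharge

Tracing upstream from the supplier rerouting: the supplier rerouting ← the assembly customs clearance bottleneck ← the supplier delay ← the supplier shortage ← the inbound customs clearance strike ← the overseas customs clearance cancellation ← the carrier shortage.
A separate upstream branch: the supplier rerouting ← the component carrier surcharge.
Each of those chain origins has no stated cause.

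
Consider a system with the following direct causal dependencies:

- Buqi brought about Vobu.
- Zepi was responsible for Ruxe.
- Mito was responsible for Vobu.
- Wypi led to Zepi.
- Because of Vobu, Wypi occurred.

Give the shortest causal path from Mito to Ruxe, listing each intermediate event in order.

Mito → Vobu → Wypi → Zepi → Ruxe

Mito → Vobu
Vobu → Wypi
Wypi → Zepi
Zepi → Ruxe
Length: 4 steps.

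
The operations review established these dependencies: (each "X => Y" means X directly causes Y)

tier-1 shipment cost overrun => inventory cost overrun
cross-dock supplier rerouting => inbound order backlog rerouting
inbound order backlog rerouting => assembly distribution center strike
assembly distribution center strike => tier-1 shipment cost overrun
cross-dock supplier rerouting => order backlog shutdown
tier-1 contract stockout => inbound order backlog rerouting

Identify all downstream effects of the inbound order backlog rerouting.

Direct effects: the assembly distribution center strike.
2 steps out: the tier-1 shipment cost overrun.
3 steps out: the inventory cost overrun.
Not reachable from it: the cross-dock supplier rerouting, the order backlog shutdown, the tier-1 contract stockout.

the assembly distribution center strike, the inventory cost overrun, the tier-1 shipment cost overrun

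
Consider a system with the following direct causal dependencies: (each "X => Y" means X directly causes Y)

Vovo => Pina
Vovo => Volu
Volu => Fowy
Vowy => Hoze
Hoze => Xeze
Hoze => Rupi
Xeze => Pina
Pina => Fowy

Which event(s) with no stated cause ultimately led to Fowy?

Tracing upstream from Fowy: Fowy ← Pina ← Xeze ← Hoze ← Vowy.
A separate upstream branch: Fowy ← Volu ← Vovo.
Each of those chain origins has no stated cause.

Vovo, Vowy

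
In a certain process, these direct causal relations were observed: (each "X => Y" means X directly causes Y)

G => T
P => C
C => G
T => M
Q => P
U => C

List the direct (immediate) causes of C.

Upstream contributors include Q, but only P, U feed directly into C.

P, U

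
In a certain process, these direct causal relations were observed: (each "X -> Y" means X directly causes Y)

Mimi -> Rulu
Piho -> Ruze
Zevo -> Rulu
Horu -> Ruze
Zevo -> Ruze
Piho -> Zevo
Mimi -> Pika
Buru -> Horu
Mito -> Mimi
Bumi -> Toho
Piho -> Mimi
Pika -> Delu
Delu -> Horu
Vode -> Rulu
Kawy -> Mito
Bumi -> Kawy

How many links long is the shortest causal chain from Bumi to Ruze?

Shortest chain: Bumi → Kawy → Mito → Mimi → Pika → Delu → Horu → Ruze.

7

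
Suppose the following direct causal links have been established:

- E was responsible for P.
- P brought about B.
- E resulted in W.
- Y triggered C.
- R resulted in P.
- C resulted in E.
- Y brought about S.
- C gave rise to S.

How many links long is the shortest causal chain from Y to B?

4

Shortest chain: Y → C → E → P → B.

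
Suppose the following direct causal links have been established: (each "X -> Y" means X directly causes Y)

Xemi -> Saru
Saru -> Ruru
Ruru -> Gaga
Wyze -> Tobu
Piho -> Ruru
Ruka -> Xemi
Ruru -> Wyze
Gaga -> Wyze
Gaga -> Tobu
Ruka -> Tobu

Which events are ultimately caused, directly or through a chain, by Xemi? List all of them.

Gaga, Ruru, Saru, Tobu, Wyze

Direct effects: Saru.
2 steps out: Ruru.
3 steps out: Gaga, Wyze.
4 steps out: Tobu.
Not reachable from it: Ruka, Piho.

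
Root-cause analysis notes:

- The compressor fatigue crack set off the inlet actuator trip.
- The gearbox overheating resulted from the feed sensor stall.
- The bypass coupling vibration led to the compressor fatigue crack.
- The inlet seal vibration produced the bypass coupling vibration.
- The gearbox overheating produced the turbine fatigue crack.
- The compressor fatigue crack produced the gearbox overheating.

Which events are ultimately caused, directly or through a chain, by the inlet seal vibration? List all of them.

the bypass coupling vibration, the compressor fatigue crack, the gearbox overheating, the inlet actuator trip, the turbine fatigue crack

Direct effects: the bypass coupling vibration.
2 steps out: the compressor fatigue crack.
3 steps out: the inlet actuator trip, the gearbox overheating.
4 steps out: the turbine fatigue crack.
Not reachable from it: the feed sensor stall.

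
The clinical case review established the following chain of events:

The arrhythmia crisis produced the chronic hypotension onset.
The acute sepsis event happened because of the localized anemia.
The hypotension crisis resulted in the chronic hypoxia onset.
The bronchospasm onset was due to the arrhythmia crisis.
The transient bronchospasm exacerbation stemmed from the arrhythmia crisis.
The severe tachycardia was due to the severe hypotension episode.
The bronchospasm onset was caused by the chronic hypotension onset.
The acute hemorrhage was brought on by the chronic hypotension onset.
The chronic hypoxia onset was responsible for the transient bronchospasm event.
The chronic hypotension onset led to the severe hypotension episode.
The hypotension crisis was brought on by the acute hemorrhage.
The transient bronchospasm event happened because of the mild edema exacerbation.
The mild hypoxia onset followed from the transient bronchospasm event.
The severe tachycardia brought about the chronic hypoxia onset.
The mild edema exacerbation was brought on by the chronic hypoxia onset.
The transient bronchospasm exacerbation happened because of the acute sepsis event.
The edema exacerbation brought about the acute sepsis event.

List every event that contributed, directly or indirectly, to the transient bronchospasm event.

Immediate causes of the transient bronchospasm event: the chronic hypoxia onset, the mild edema exacerbation.
Further upstream: the arrhythmia crisis, the chronic hypotension onset, the severe hypotension episode, the severe tachycardia, the acute hemorrhage, the hypotension crisis.

the acute hemorrhage, the arrhythmia crisis, the chronic hypotension onset, the chronic hypoxia onset, the hypotension crisis, the mild edema exacerbation, the severe hypotension episode, the severe tachycardia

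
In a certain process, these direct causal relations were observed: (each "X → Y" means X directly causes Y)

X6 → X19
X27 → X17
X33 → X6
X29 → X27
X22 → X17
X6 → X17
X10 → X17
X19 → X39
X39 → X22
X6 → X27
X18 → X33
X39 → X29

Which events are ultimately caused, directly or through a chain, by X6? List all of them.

Direct effects: X19, X27, X17.
2 steps out: X39.
3 steps out: X29, X22.
Not reachable from it: X18, X33, X10.

X17, X19, X22, X27, X29, X39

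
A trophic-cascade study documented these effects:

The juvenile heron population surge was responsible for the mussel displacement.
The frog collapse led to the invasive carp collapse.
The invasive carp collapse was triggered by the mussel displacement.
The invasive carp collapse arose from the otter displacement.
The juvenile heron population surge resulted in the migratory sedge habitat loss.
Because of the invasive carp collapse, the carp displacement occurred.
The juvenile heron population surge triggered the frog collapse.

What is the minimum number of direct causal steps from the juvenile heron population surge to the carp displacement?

3

Shortest chain: the juvenile heron population surge → the frog collapse → the invasive carp collapse → the carp displacement.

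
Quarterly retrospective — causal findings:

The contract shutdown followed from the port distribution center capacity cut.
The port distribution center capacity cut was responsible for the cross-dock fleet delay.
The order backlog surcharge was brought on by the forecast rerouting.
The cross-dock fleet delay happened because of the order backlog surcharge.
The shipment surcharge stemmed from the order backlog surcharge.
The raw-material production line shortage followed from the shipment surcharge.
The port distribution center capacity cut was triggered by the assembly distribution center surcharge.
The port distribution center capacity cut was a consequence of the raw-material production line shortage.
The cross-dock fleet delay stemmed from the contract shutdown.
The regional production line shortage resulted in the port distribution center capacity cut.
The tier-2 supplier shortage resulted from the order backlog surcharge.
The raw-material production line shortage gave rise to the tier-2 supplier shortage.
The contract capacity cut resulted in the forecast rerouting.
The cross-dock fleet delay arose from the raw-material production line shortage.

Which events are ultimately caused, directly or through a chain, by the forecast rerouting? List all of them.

the contract shutdown, the cross-dock fleet delay, the order backlog surcharge, the port distribution center capacity cut, the raw-material production line shortage, the shipment surcharge, the tier-2 supplier shortage

Direct effects: the order backlog surcharge.
2 steps out: the shipment surcharge, the tier-2 supplier shortage, the cross-dock fleet delay.
3 steps out: the raw-material production line shortage.
4 steps out: the port distribution center capacity cut.
5 steps out: the contract shutdown.
Not reachable from it: the contract capacity cut, the regional production line shortage, the assembly distribution center surcharge.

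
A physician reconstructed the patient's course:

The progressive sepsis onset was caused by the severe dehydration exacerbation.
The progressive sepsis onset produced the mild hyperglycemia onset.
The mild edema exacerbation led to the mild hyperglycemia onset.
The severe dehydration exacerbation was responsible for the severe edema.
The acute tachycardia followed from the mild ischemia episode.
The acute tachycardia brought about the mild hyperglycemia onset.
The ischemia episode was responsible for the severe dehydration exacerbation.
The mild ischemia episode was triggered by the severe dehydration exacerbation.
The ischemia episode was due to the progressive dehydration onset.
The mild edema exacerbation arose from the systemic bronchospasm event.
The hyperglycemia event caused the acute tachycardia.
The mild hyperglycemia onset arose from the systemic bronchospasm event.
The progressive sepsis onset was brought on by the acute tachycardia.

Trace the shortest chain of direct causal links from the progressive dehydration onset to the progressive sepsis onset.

the progressive dehydration onset → the ischemia episode
the ischemia episode → the severe dehydration exacerbation
the severe dehydration exacerbation → the progressive sepsis onset
Length: 3 steps.

the progressive dehydration onset → the ischemia episode → the severe dehydration exacerbation → the progressive sepsis onset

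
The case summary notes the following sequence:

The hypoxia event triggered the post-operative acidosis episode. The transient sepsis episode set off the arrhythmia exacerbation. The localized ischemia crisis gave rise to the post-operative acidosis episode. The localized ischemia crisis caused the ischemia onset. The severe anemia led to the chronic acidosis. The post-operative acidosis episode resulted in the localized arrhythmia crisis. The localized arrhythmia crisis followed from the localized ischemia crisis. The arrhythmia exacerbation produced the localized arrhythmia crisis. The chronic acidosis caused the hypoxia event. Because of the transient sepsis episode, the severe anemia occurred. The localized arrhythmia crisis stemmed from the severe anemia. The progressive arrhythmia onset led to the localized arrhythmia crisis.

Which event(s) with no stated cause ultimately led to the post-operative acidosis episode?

Tracing upstream from the post-operative acidosis episode: the post-operative acidosis episode ← the hypoxia event ← the chronic acidosis ← the severe anemia ← the transient sepsis episode.
A separate upstream branch: the post-operative acidosis episode ← the localized ischemia crisis.
Each of those chain origins has no stated cause.

the localized ischemia crisis, the transient sepsis episode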